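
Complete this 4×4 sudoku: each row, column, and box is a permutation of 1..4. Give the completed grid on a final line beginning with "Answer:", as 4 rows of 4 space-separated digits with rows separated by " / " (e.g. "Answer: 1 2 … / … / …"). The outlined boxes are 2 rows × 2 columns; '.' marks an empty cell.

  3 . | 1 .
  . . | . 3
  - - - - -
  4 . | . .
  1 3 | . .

Step 1. [r3c2∈{2}] r3c2 has the single candidate 2, so r3c2=2.
Step 2. [r1c4∈{2,4}] across row 1, 2 lands solely at r1c4. So r1c4=2.
Step 3. [r2c3∈{4}] r2c3's peers cover all but 4. So r2c3=4.
Step 4. [r3c3∈{3}] r3c3's peers cover all but 3. So r3c3=3.
Step 5. [r2c2∈{1}] r2c2's peers cover all but 1, so r2c2=1.
Step 6. [r2c1∈{2}] r2c1's peers cover all but 2, so r2c1=2.
Step 7. [r4c4∈{4}] r4c4 is down to just 4 ⇒ r4c4=4.
Step 8. [r1c2∈{4}] only 4 remains possible at r1c2. So r1c2=4.
Step 9. [r3c4∈{1}] r3c4 is down to just 1, so r3c4=1.
Step 10. [r4c3∈{2}] r4c3's peers cover all but 2. So r4c3=2.

Answer: 3 4 1 2 / 2 1 4 3 / 4 2 3 1 / 1 3 2 4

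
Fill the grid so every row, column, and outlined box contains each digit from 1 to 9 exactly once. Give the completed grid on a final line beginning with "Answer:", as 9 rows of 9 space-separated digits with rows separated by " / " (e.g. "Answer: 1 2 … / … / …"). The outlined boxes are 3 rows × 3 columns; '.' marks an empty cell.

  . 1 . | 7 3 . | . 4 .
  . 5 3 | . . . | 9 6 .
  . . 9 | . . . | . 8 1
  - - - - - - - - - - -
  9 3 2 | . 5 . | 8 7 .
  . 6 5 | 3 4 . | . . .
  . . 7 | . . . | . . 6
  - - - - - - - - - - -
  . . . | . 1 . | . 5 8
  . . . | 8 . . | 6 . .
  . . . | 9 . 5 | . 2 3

Step 1. [r6c7∈{1,2,3,4,5}] row 6 places 5 nowhere but r6c7. So r6c7=5.
Step 2. [r1c7∈{2}] only 2 remains possible at r1c7, so r1c7=2.
Step 3. [r5c6∈{1,2,7,8,9}] across row 5, 7 lands solely at r5c6 ⇒ r5c6=7.
Step 4. [r5c1∈{1,8}] r5c1 is the only open cell in row 5 admitting 8, so r5c1=8.
Step 5. [r6c1∈{1,4}] box 4 places 1 nowhere but r6c1 ⇒ r6c1=1.
Step 6. [r6c4∈{2}] only 2 remains possible at r6c4, so r6c4=2.
Step 7. [r1c1∈{6}] r1c1 has the single candidate 6, so r1c1=6.
Step 8. [r8c1∈{2,3,4,5,7}] row 8 places 5 nowhere but r8c1. So r8c1=5.
Step 9. [r6c2∈{4}] r6c2 is down to just 4 ⇒ r6c2=4.
Step 10. [r7c1∈{2,3,4,7}] col 1 places 3 nowhere but r7c1. So r7c1=3.
Step 11. [r6c5∈{8,9}] across col 5, 9 lands solely at r6c5 ⇒ r6c5=9.
Step 12. [r7c2∈{2,7,9}] 9 has one home in row 7: r7c2. So r7c2=9.
Step 13. [r7c6∈{2,4,6}] row 7 places 2 nowhere but r7c6 ⇒ r7c6=2.
Step 14. [r7c7∈{4,7}] r7c7 is the only open cell in row 7 admitting 7. So r7c7=7.
Step 15. [r9c7∈{1,4}] across col 7, 4 lands solely at r9c7. So r9c7=4.
Step 16. [r9c1∈{7}] nothing but 7 survives at r9c1, so r9c1=7.
Step 17. [r9c3∈{1,6,8}] in row 9, 1 fits only at r9c3, so r9c3=1.
Step 18. [r2c5∈{2,8}] r2c5 is the only open cell in col 5 admitting 8. So r2c5=8.
Step 19. [r2c1∈{2,4}] 2 has one home in row 2: r2c1, so r2c1=2.
Step 20. [r8c3∈{4}] r8c3 has the single candidate 4, so r8c3=4.
Step 21. [r7c4∈{4,6}] in row 7, 4 fits only at r7c4. So r7c4=4.
Step 22. [r2c4∈{1}] r2c4 has the single candidate 1 ⇒ r2c4=1.
Step 23. [r8c8∈{1,9}] r8c8 is the only open cell in row 8 admitting 1 ⇒ r8c8=1.
Step 24. [r4c4∈{6}] nothing but 6 survives at r4c4, so r4c4=6.
Step 25. [r3c6∈{4,6}] 6 has one home in col 6: r3c6, so r3c6=6.
Step 26. [r8c9∈{9}] nothing but 9 survives at r8c9, so r8c9=9.
Step 27. [r6c6∈{8}] r6c6 is down to just 8, so r6c6=8.
Step 28. [r3c1∈{4}] nothing but 4 survives at r3c1. So r3c1=4.
Step 29. [r8c5∈{7}] nothing but 7 survives at r8c5. So r8c5=7.
Step 30. [r9c2∈{8}] only 8 remains possible at r9c2, so r9c2=8.
Step 31. [r1c6∈{9}] r1c6's peers cover all but 9, so r1c6=9.
Step 32. [r2c9∈{7}] r2c9 has the single candidate 7, so r2c9=7.
Step 33. [r6c8∈{3}] r6c8 has the single candidate 3. So r6c8=3.
Step 34. [r8c2∈{2}] r8c2 is down to just 2 ⇒ r8c2=2.
Step 35. [r5c9∈{2}] nothing but 2 survives at r5c9, so r5c9=2.
Step 36. [r3c5∈{2}] r3c5's peers cover all but 2 ⇒ r3c5=2.
Step 37. [r4c9∈{4}] only 4 remains possible at r4c9 ⇒ r4c9=4.
Step 38. [r5c8∈{9}] r5c8 is down to just 9, so r5c8=9.
Step 39. [r3c7∈{3}] r3c7's peers cover all but 3, so r3c7=3.
Step 40. [r5c7∈{1}] r5c7 has the single candidate 1 ⇒ r5c7=1.
Step 41. [r7c3∈{6}] nothing but 6 survives at r7c3, so r7c3=6.
Step 42. [r2c6∈{4}] r2c6 is down to just 4. So r2c6=4.
Step 43. [r3c4∈{5}] nothing but 5 survives at r3c4, so r3c4=5.
Step 44. [r9c5∈{6}] r9c5's peers cover all but 6, so r9c5=6.
Step 45. [r1c9∈{5}] r1c9 has the single candidate 5, so r1c9=5.
Step 46. [r1c3∈{8}] only 8 remains possible at r1c3 ⇒ r1c3=8.
Step 47. [r3c2∈{7}] r3c2 is down to just 7, so r3c2=7.
Step 48. [r8c6∈{3}] r8c6's peers cover all but 3. So r8c6=3.
Step 49. [r4c6∈{1}] nothing but 1 survives at r4c6. So r4c6=1.

Answer: 6 1 8 7 3 9 2 4 5 / 2 5 3 1 8 4 9 6 7 / 4 7 9 5 2 6 3 8 1 / 9 3 2 6 5 1 8 7 4 / 8 6 5 3 4 7 1 9 2 / 1 4 7 2 9 8 5 3 6 / 3 9 6 4 1 2 7 5 8 / 5 2 4 8 7 3 6 1 9 / 7 8 1 9 6 5 4 2 3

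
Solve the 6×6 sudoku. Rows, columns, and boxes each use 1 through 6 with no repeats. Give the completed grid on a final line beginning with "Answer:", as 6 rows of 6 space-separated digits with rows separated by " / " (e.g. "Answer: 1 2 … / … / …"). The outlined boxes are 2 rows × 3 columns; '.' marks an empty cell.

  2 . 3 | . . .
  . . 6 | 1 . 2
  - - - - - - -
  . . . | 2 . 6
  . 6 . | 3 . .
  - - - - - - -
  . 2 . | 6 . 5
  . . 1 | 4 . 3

Step 1. [r3c2∈{1,3,4,5}] r3c2 is the only open cell in col 2 admitting 3 ⇒ r3c2=3.
Step 2. [r4c6∈{1,4}] across col 6, 1 lands solely at r4c6, so r4c6=1.
Step 3. [r6c2∈{5}] only 5 remains possible at r6c2, so r6c2=5.
Step 4. [r2c1∈{4,5}] r2c1 is the only open cell in box 1 admitting 5 ⇒ r2c1=5.
Step 5. [r4c1∈{4}] r4c1 is down to just 4 ⇒ r4c1=4.
Step 6. [r3c5∈{4,5}] across row 3, 4 lands solely at r3c5, so r3c5=4.
Step 7. [r4c5∈{5}] r4c5 has the single candidate 5 ⇒ r4c5=5.
Step 8. [r2c2∈{4}] only 4 remains possible at r2c2. So r2c2=4.
Step 9. [r1c2∈{1}] r1c2's peers cover all but 1. So r1c2=1.
Step 10. [r2c5∈{3}] only 3 remains possible at r2c5 ⇒ r2c5=3.
Step 11. [r6c5∈{2}] only 2 remains possible at r6c5 ⇒ r6c5=2.
Step 12. [r1c6∈{4}] r1c6 is down to just 4, so r1c6=4.
Step 13. [r5c3∈{4}] nothing but 4 survives at r5c3. So r5c3=4.
Step 14. [r6c1∈{6}] r6c1 is down to just 6 ⇒ r6c1=6.
Step 15. [r3c3∈{5}] r3c3 has the single candidate 5 ⇒ r3c3=5.
Step 16. [r1c5∈{6}] r1c5 has the single candidate 6 ⇒ r1c5=6.
Step 17. [r3c1∈{1}] nothing but 1 survives at r3c1 ⇒ r3c1=1.
Step 18. [r1c4∈{5}] r1c4 has the single candidate 5, so r1c4=5.
Step 19. [r5c1∈{3}] nothing but 3 survives at r5c1. So r5c1=3.
Step 20. [r5c5∈{1}] only 1 remains possible at r5c5, so r5c5=1.
Step 21. [r4c3∈{2}] r4c3 is down to just 2. So r4c3=2.

Answer: 2 1 3 5 6 4 / 5 4 6 1 3 2 / 1 3 5 2 4 6 / 4 6 2 3 5 1 / 3 2 4 6 1 5 / 6 5 1 4 2 3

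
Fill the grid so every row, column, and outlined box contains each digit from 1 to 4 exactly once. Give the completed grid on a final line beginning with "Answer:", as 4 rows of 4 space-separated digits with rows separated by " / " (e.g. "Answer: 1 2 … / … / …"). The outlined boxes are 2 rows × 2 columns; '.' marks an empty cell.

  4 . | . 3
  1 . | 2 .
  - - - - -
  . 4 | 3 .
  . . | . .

Step 1. [r4c2∈{1,2,3}] 1 has one home in col 2: r4c2. So r4c2=1.
Step 2. [r3c1∈{2}] r3c1 is down to just 2 ⇒ r3c1=2.
Step 3. [r4c4∈{2,4}] in row 4, 2 fits only at r4c4 ⇒ r4c4=2.
Step 4. [r2c4∈{4}] only 4 remains possible at r2c4. So r2c4=4.
Step 5. [r3c4∈{1}] only 1 remains possible at r3c4 ⇒ r3c4=1.
Step 6. [r4c3∈{4}] r4c3 has the single candidate 4 ⇒ r4c3=4.
Step 7. [r1c2∈{2}] only 2 remains possible at r1c2. So r1c2=2.
Step 8. [r4c1∈{3}] r4c1 has the single candidate 3, so r4c1=3.
Step 9. [r1c3∈{1}] nothing but 1 survives at r1c3, so r1c3=1.
Step 10. [r2c2∈{3}] r2c2 is down to just 3. So r2c2=3.

Answer: 4 2 1 3 / 1 3 2 4 / 2 4 3 1 / 3 1 4 2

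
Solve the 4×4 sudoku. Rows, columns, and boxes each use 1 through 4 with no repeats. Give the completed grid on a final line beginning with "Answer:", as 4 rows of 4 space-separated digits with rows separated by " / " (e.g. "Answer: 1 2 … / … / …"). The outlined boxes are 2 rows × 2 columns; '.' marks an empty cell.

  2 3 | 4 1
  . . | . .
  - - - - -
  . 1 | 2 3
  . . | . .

Step 1. [r3c1∈{4}] r3c1's peers cover all but 4 ⇒ r3c1=4.
Step 2. [r2c2∈{4}] only 4 remains possible at r2c2, so r2c2=4.
Step 3. [r4c2∈{2}] r4c2 has the single candidate 2 ⇒ r4c2=2.
Step 4. [r2c1∈{1}] r2c1's peers cover all but 1. So r2c1=1.
Step 5. [r4c1∈{3}] r4c1's peers cover all but 3 ⇒ r4c1=3.
Step 6. [r4c3∈{1}] only 1 remains possible at r4c3. So r4c3=1.
Step 7. [r4c4∈{4}] nothing but 4 survives at r4c4 ⇒ r4c4=4.
Step 8. [r2c4∈{2}] nothing but 2 survives at r2c4, so r2c4=2.
Step 9. [r2c3∈{3}] r2c3 has the single candidate 3 ⇒ r2c3=3.

Answer: 2 3 4 1 / 1 4 3 2 / 4 1 2 3 / 3 2 1 4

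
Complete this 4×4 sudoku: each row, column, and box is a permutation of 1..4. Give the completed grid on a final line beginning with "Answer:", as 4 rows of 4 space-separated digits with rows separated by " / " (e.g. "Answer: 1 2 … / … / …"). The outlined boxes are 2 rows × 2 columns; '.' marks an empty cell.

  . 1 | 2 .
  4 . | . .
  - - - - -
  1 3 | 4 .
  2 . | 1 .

Step 1. [r4c4∈{3}] r4c4's peers cover all but 3, so r4c4=3.
Step 2. [r1c1∈{3}] r1c1 is down to just 3. So r1c1=3.
Step 3. [r1c4∈{4}] r1c4 is down to just 4. So r1c4=4.
Step 4. [r2c3∈{3}] r2c3 has the single candidate 3, so r2c3=3.
Step 5. [r4c2∈{4}] r4c2 is down to just 4 ⇒ r4c2=4.
Step 6. [r2c2∈{2}] r2c2 has the single candidate 2. So r2c2=2.
Step 7. [r3c4∈{2}] nothing but 2 survives at r3c4. So r3c4=2.
Step 8. [r2c4∈{1}] nothing but 1 survives at r2c4. So r2c4=1.

Answer: 3 1 2 4 / 4 2 3 1 / 1 3 4 2 / 2 4 1 3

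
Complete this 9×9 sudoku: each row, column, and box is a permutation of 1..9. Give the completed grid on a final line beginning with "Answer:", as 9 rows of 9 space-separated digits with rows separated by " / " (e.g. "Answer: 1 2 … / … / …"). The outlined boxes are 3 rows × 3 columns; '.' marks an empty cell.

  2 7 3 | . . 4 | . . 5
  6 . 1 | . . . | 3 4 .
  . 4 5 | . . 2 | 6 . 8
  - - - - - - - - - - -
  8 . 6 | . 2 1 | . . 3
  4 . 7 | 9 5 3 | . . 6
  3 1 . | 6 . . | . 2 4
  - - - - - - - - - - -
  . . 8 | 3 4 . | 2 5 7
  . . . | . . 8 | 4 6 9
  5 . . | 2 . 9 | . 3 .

Step 1. [r9c5∈{1,6,7}] r9c5 is the only open cell in row 9 admitting 7, so r9c5=7.
Step 2. [r6c7∈{5,7,8,9}] 5 has one home in row 6: r6c7, so r6c7=5.
Step 3. [r3c1∈{9}] nothing but 9 survives at r3c1. So r3c1=9.
Step 4. [r8c5∈{1}] r8c5's peers cover all but 1 ⇒ r8c5=1.
Step 5. [r4c7∈{7,9}] in col 7, 7 fits only at r4c7 ⇒ r4c7=7.
Step 6. [r1c7∈{1,9}] r1c7 is the only open cell in col 7 admitting 9. So r1c7=9.
Step 7. [r1c8∈{1}] only 1 remains possible at r1c8. So r1c8=1.
Step 8. [r1c4∈{8}] r1c4's peers cover all but 8, so r1c4=8.
Step 9. [r2c6∈{5,7}] col 6 places 5 nowhere but r2c6 ⇒ r2c6=5.
Step 10. [r7c2∈{6,9}] across row 7, 9 lands solely at r7c2 ⇒ r7c2=9.
Step 11. [r9c7∈{1,8}] r9c7 is the only open cell in row 9 admitting 8, so r9c7=8.
Step 12. [r8c2∈{2,3}] r8c2 is the only open cell in row 8 admitting 3, so r8c2=3.
Step 13. [r3c8∈{7}] nothing but 7 survives at r3c8. So r3c8=7.
Step 14. [r9c9∈{1}] only 1 remains possible at r9c9, so r9c9=1.
Step 15. [r7c1∈{1}] r7c1 has the single candidate 1. So r7c1=1.
Step 16. [r2c9∈{2}] r2c9 has the single candidate 2 ⇒ r2c9=2.
Step 17. [r9c3∈{4}] r9c3 has the single candidate 4 ⇒ r9c3=4.
Step 18. [r3c4∈{1}] nothing but 1 survives at r3c4, so r3c4=1.
Step 19. [r9c2∈{6}] r9c2 has the single candidate 6. So r9c2=6.
Step 20. [r2c2∈{8}] r2c2 is down to just 8, so r2c2=8.
Step 21. [r5c7∈{1}] r5c7 is down to just 1, so r5c7=1.
Step 22. [r6c5∈{8}] nothing but 8 survives at r6c5. So r6c5=8.
Step 23. [r5c8∈{8}] only 8 remains possible at r5c8, so r5c8=8.
Step 24. [r1c5∈{6}] r1c5 is down to just 6 ⇒ r1c5=6.
Step 25. [r6c3∈{9}] r6c3's peers cover all but 9, so r6c3=9.
Step 26. [r2c4∈{7}] nothing but 7 survives at r2c4. So r2c4=7.
Step 27. [r3c5∈{3}] r3c5's peers cover all but 3, so r3c5=3.
Step 28. [r8c3∈{2}] r8c3 is down to just 2 ⇒ r8c3=2.
Step 29. [r8c1∈{7}] nothing but 7 survives at r8c1, so r8c1=7.
Step 30. [r7c6∈{6}] r7c6's peers cover all but 6 ⇒ r7c6=6.
Step 31. [r4c8∈{9}] r4c8 is down to just 9. So r4c8=9.
Step 32. [r4c4∈{4}] only 4 remains possible at r4c4. So r4c4=4.
Step 33. [r8c4∈{5}] r8c4 has the single candidate 5, so r8c4=5.
Step 34. [r6c6∈{7}] nothing but 7 survives at r6c6. So r6c6=7.
Step 35. [r2c5∈{9}] only 9 remains possible at r2c5. So r2c5=9.
Step 36. [r5c2∈{2}] only 2 remains possible at r5c2, so r5c2=2.
Step 37. [r4c2∈{5}] nothing but 5 survives at r4c2 ⇒ r4c2=5.

Answer: 2 7 3 8 6 4 9 1 5 / 6 8 1 7 9 5 3 4 2 / 9 4 5 1 3 2 6 7 8 / 8 5 6 4 2 1 7 9 3 / 4 2 7 9 5 3 1 8 6 / 3 1 9 6 8 7 5 2 4 / 1 9 8 3 4 6 2 5 7 / 7 3 2 5 1 8 4 6 9 / 5 6 4 2 7 9 8 3 1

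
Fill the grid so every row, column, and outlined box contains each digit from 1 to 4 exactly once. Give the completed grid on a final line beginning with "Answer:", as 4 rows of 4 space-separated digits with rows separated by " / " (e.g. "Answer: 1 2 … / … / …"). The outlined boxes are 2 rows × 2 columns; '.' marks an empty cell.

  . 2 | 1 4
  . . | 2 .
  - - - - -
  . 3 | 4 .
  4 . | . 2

Step 1. [r4c2∈{1}] r4c2 has the single candidate 1 ⇒ r4c2=1.
Step 2. [r1c1∈{3}] r1c1 has the single candidate 3. So r1c1=3.
Step 3. [r2c4∈{3}] r2c4 has the single candidate 3, so r2c4=3.
Step 4. [r2c1∈{1}] r2c1 has the single candidate 1. So r2c1=1.
Step 5. [r3c1∈{2}] only 2 remains possible at r3c1. So r3c1=2.
Step 6. [r3c4∈{1}] r3c4's peers cover all but 1. So r3c4=1.
Step 7. [r4c3∈{3}] r4c3's peers cover all but 3. So r4c3=3.
Step 8. [r2c2∈{4}] r2c2's peers cover all but 4. So r2c2=4.

Answer: 3 2 1 4 / 1 4 2 3 / 2 3 4 1 / 4 1 3 2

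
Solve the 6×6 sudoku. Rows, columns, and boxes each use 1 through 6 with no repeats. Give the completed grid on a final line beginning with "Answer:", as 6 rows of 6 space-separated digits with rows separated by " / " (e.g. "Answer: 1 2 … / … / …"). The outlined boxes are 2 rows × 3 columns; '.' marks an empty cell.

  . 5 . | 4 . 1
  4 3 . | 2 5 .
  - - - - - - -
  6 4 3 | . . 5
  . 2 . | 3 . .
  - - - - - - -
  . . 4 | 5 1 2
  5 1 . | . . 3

Step 1. [r2c6∈{6}] r2c6 has the single candidate 6 ⇒ r2c6=6.
Step 2. [r6c5∈{4,6}] in row 6, 4 fits only at r6c5, so r6c5=4.
Step 3. [r6c3∈{2,6}] across row 6, 2 lands solely at r6c3 ⇒ r6c3=2.
Step 4. [r4c1∈{1}] r4c1 has the single candidate 1, so r4c1=1.
Step 5. [r5c2∈{6}] r5c2's peers cover all but 6. So r5c2=6.
Step 6. [r1c1∈{2}] r1c1's peers cover all but 2 ⇒ r1c1=2.
Step 7. [r4c3∈{5}] r4c3 is down to just 5. So r4c3=5.
Step 8. [r6c4∈{6}] only 6 remains possible at r6c4. So r6c4=6.
Step 9. [r3c4∈{1}] r3c4 is down to just 1. So r3c4=1.
Step 10. [r4c6∈{4}] nothing but 4 survives at r4c6, so r4c6=4.
Step 11. [r1c5∈{3}] only 3 remains possible at r1c5. So r1c5=3.
Step 12. [r5c1∈{3}] r5c1 has the single candidate 3. So r5c1=3.
Step 13. [r2c3∈{1}] r2c3 is down to just 1. So r2c3=1.
Step 14. [r1c3∈{6}] r1c3 is down to just 6 ⇒ r1c3=6.
Step 15. [r4c5∈{6}] r4c5 has the single candidate 6, so r4c5=6.
Step 16. [r3c5∈{2}] only 2 remains possible at r3c5 ⇒ r3c5=2.

Answer: 2 5 6 4 3 1 / 4 3 1 2 5 6 / 6 4 3 1 2 5 / 1 2 5 3 6 4 / 3 6 4 5 1 2 / 5 1 2 6 4 3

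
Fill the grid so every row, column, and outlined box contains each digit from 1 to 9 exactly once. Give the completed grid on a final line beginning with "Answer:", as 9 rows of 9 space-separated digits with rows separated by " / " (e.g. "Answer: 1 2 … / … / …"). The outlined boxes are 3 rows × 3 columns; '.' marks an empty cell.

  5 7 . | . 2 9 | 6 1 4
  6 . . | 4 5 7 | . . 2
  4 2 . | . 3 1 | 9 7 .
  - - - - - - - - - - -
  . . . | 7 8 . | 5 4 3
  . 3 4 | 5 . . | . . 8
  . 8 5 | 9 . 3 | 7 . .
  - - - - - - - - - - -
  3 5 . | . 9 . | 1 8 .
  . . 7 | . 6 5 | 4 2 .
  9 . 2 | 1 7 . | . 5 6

Step 1. [r4c2∈{1,6,9}] in col 2, 6 fits only at r4c2, so r4c2=6.
Step 2. [r3c3∈{8}] r3c3 is down to just 8. So r3c3=8.
Step 3. [r6c1∈{1,2}] row 6 places 2 nowhere but r6c1 ⇒ r6c1=2.
Step 4. [r4c1∈{1}] r4c1 has the single candidate 1 ⇒ r4c1=1.
Step 5. [r2c3∈{1,3,9}] r2c3 is the only open cell in col 3 admitting 1 ⇒ r2c3=1.
Step 6. [r7c6∈{2,4}] row 7 places 4 nowhere but r7c6. So r7c6=4.
Step 7. [r5c6∈{2,6}] r5c6 is the only open cell in col 6 admitting 6. So r5c6=6.
Step 8. [r8c1∈{8}] nothing but 8 survives at r8c1, so r8c1=8.
Step 9. [r6c9∈{1}] nothing but 1 survives at r6c9 ⇒ r6c9=1.
Step 10. [r2c7∈{3,8}] r2c7 is the only open cell in row 2 admitting 8 ⇒ r2c7=8.
Step 11. [r2c8∈{3}] only 3 remains possible at r2c8, so r2c8=3.
Step 12. [r8c2∈{1}] r8c2 has the single candidate 1. So r8c2=1.
Step 13. [r5c7∈{2}] only 2 remains possible at r5c7, so r5c7=2.
Step 14. [r1c4∈{8}] r1c4's peers cover all but 8. So r1c4=8.
Step 15. [r9c6∈{8}] nothing but 8 survives at r9c6, so r9c6=8.
Step 16. [r5c5∈{1}] nothing but 1 survives at r5c5, so r5c5=1.
Step 17. [r3c9∈{5}] r3c9's peers cover all but 5. So r3c9=5.
Step 18. [r7c3∈{6}] r7c3 is down to just 6 ⇒ r7c3=6.
Step 19. [r3c4∈{6}] r3c4's peers cover all but 6. So r3c4=6.
Step 20. [r4c6∈{2}] r4c6 is down to just 2, so r4c6=2.
Step 21. [r8c4∈{3}] r8c4's peers cover all but 3 ⇒ r8c4=3.
Step 22. [r6c5∈{4}] r6c5's peers cover all but 4 ⇒ r6c5=4.
Step 23. [r9c2∈{4}] r9c2 is down to just 4, so r9c2=4.
Step 24. [r9c7∈{3}] only 3 remains possible at r9c7, so r9c7=3.
Step 25. [r4c3∈{9}] only 9 remains possible at r4c3, so r4c3=9.
Step 26. [r6c8∈{6}] r6c8's peers cover all but 6 ⇒ r6c8=6.
Step 27. [r5c8∈{9}] only 9 remains possible at r5c8. So r5c8=9.
Step 28. [r2c2∈{9}] nothing but 9 survives at r2c2, so r2c2=9.
Step 29. [r5c1∈{7}] r5c1 is down to just 7 ⇒ r5c1=7.
Step 30. [r7c9∈{7}] r7c9 has the single candidate 7, so r7c9=7.
Step 31. [r7c4∈{2}] r7c4 is down to just 2, so r7c4=2.
Step 32. [r1c3∈{3}] r1c3 has the single candidate 3. So r1c3=3.
Step 33. [r8c9∈{9}] nothing but 9 survives at r8c9 ⇒ r8c9=9.

Answer: 5 7 3 8 2 9 6 1 4 / 6 9 1 4 5 7 8 3 2 / 4 2 8 6 3 1 9 7 5 / 1 6 9 7 8 2 5 4 3 / 7 3 4 5 1 6 2 9 8 / 2 8 5 9 4 3 7 6 1 / 3 5 6 2 9 4 1 8 7 / 8 1 7 3 6 5 4 2 9 / 9 4 2 1 7 8 3 5 6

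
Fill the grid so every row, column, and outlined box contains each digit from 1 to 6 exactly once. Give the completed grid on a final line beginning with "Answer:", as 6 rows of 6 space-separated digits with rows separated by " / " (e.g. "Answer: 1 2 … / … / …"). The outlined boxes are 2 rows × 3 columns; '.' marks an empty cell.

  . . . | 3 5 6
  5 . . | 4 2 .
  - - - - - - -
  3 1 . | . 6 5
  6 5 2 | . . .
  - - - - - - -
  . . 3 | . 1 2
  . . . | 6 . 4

Step 1. [r2c6∈{1}] only 1 remains possible at r2c6. So r2c6=1.
Step 2. [r6c2∈{2}] only 2 remains possible at r6c2. So r6c2=2.
Step 3. [r1c2∈{4}] nothing but 4 survives at r1c2. So r1c2=4.
Step 4. [r6c1∈{1}] r6c1's peers cover all but 1, so r6c1=1.
Step 5. [r2c2∈{3,6}] row 2 places 3 nowhere but r2c2. So r2c2=3.
Step 6. [r6c5∈{3}] nothing but 3 survives at r6c5 ⇒ r6c5=3.
Step 7. [r3c4∈{2}] r3c4 is down to just 2. So r3c4=2.
Step 8. [r4c6∈{3}] r4c6 is down to just 3, so r4c6=3.
Step 9. [r1c3∈{1}] only 1 remains possible at r1c3, so r1c3=1.
Step 10. [r5c2∈{6}] r5c2 is down to just 6, so r5c2=6.
Step 11. [r4c5∈{4}] nothing but 4 survives at r4c5. So r4c5=4.
Step 12. [r5c4∈{5}] only 5 remains possible at r5c4, so r5c4=5.
Step 13. [r6c3∈{5}] r6c3's peers cover all but 5 ⇒ r6c3=5.
Step 14. [r4c4∈{1}] nothing but 1 survives at r4c4 ⇒ r4c4=1.
Step 15. [r2c3∈{6}] r2c3 is down to just 6 ⇒ r2c3=6.
Step 16. [r1c1∈{2}] nothing but 2 survives at r1c1. So r1c1=2.
Step 17. [r5c1∈{4}] r5c1 is down to just 4. So r5c1=4.
Step 18. [r3c3∈{4}] only 4 remains possible at r3c3. So r3c3=4.

Answer: 2 4 1 3 5 6 / 5 3 6 4 2 1 / 3 1 4 2 6 5 / 6 5 2 1 4 3 / 4 6 3 5 1 2 / 1 2 5 6 3 4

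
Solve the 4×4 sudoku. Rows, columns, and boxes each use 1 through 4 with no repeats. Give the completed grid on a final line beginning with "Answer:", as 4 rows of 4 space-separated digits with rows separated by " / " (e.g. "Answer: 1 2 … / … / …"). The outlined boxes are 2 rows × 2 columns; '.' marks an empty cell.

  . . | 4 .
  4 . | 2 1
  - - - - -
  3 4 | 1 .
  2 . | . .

Step 1. [r1c2∈{1,2,3}] 2 has one home in row 1: r1c2. So r1c2=2.
Step 2. [r4c3∈{3}] r4c3 has the single candidate 3 ⇒ r4c3=3.
Step 3. [r4c4∈{4}] only 4 remains possible at r4c4 ⇒ r4c4=4.
Step 4. [r1c1∈{1}] r1c1's peers cover all but 1, so r1c1=1.
Step 5. [r4c2∈{1}] r4c2's peers cover all but 1 ⇒ r4c2=1.
Step 6. [r3c4∈{2}] r3c4 is down to just 2, so r3c4=2.
Step 7. [r1c4∈{3}] r1c4's peers cover all but 3 ⇒ r1c4=3.
Step 8. [r2c2∈{3}] r2c2 is down to just 3, so r2c2=3.

Answer: 1 2 4 3 / 4 3 2 1 / 3 4 1 2 / 2 1 3 4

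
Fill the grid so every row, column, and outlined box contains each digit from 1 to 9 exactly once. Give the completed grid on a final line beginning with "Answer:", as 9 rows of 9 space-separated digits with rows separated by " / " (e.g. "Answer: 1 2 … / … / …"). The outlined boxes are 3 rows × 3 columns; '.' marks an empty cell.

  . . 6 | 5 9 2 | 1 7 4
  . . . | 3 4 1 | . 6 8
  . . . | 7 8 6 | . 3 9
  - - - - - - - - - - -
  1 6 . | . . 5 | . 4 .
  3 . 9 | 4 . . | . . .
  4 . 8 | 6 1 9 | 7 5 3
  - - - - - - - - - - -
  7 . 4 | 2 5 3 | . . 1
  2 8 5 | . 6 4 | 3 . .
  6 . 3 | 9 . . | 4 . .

Step 1. [r4c9∈{2}] only 2 remains possible at r4c9. So r4c9=2.
Step 2. [r5c2∈{2,5,7}] row 5 places 5 nowhere but r5c2, so r5c2=5.
Step 3. [r9c5∈{7}] r9c5 has the single candidate 7, so r9c5=7.
Step 4. [r7c2∈{9}] r7c2 is down to just 9. So r7c2=9.
Step 5. [r7c8∈{8}] r7c8 is down to just 8, so r7c8=8.
Step 6. [r6c2∈{2}] r6c2 has the single candidate 2. So r6c2=2.
Step 7. [r4c4∈{8}] r4c4 has the single candidate 8 ⇒ r4c4=8.
Step 8. [r3c3∈{1,2}] col 3 places 1 nowhere but r3c3 ⇒ r3c3=1.
Step 9. [r3c7∈{2,5}] row 3 places 2 nowhere but r3c7 ⇒ r3c7=2.
Step 10. [r5c7∈{6,8}] r5c7 is the only open cell in row 5 admitting 8. So r5c7=8.
Step 11. [r2c2∈{7}] r2c2's peers cover all but 7. So r2c2=7.
Step 12. [r2c7∈{5}] r2c7 is down to just 5 ⇒ r2c7=5.
Step 13. [r2c3∈{2}] r2c3's peers cover all but 2 ⇒ r2c3=2.
Step 14. [r9c8∈{2}] nothing but 2 survives at r9c8 ⇒ r9c8=2.
Step 15. [r4c7∈{9}] only 9 remains possible at r4c7, so r4c7=9.
Step 16. [r8c9∈{7}] nothing but 7 survives at r8c9, so r8c9=7.
Step 17. [r1c1∈{8}] r1c1's peers cover all but 8, so r1c1=8.
Step 18. [r5c9∈{6}] r5c9 is down to just 6 ⇒ r5c9=6.
Step 19. [r9c2∈{1}] r9c2 is down to just 1. So r9c2=1.
Step 20. [r8c8∈{9}] r8c8 is down to just 9. So r8c8=9.
Step 21. [r7c7∈{6}] only 6 remains possible at r7c7 ⇒ r7c7=6.
Step 22. [r9c6∈{8}] nothing but 8 survives at r9c6, so r9c6=8.
Step 23. [r4c5∈{3}] nothing but 3 survives at r4c5, so r4c5=3.
Step 24. [r5c5∈{2}] only 2 remains possible at r5c5 ⇒ r5c5=2.
Step 25. [r1c2∈{3}] r1c2 has the single candidate 3, so r1c2=3.
Step 26. [r3c2∈{4}] r3c2 is down to just 4. So r3c2=4.
Step 27. [r8c4∈{1}] only 1 remains possible at r8c4. So r8c4=1.
Step 28. [r5c6∈{7}] r5c6 has the single candidate 7. So r5c6=7.
Step 29. [r5c8∈{1}] r5c8 is down to just 1. So r5c8=1.
Step 30. [r2c1∈{9}] r2c1's peers cover all but 9. So r2c1=9.
Step 31. [r9c9∈{5}] r9c9 is down to just 5. So r9c9=5.
Step 32. [r3c1∈{5}] r3c1's peers cover all but 5. So r3c1=5.
Step 33. [r4c3∈{7}] nothing but 7 survives at r4c3 ⇒ r4c3=7.

Answer: 8 3 6 5 9 2 1 7 4 / 9 7 2 3 4 1 5 6 8 / 5 4 1 7 8 6 2 3 9 / 1 6 7 8 3 5 9 4 2 / 3 5 9 4 2 7 8 1 6 / 4 2 8 6 1 9 7 5 3 / 7 9 4 2 5 3 6 8 1 / 2 8 5 1 6 4 3 9 7 / 6 1 3 9 7 8 4 2 5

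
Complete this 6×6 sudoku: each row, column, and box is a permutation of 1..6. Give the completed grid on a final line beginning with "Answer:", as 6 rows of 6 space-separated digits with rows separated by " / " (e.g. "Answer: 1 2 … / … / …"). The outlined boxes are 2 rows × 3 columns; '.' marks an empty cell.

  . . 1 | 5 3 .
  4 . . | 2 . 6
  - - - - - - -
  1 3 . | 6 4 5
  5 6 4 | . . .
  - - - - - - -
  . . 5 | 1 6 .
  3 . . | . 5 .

Step 1. [r5c1∈{2}] only 2 remains possible at r5c1. So r5c1=2.
Step 2. [r4c6∈{1,2,3}] across col 6, 1 lands solely at r4c6. So r4c6=1.
Step 3. [r6c4∈{4}] r6c4 has the single candidate 4, so r6c4=4.
Step 4. [r6c6∈{2}] r6c6 is down to just 2 ⇒ r6c6=2.
Step 5. [r2c2∈{5}] r2c2 is down to just 5. So r2c2=5.
Step 6. [r3c3∈{2}] r3c3's peers cover all but 2. So r3c3=2.
Step 7. [r5c2∈{4}] only 4 remains possible at r5c2 ⇒ r5c2=4.
Step 8. [r1c6∈{4}] only 4 remains possible at r1c6. So r1c6=4.
Step 9. [r2c5∈{1}] r2c5's peers cover all but 1. So r2c5=1.
Step 10. [r4c5∈{2}] only 2 remains possible at r4c5 ⇒ r4c5=2.
Step 11. [r4c4∈{3}] r4c4 is down to just 3. So r4c4=3.
Step 12. [r2c3∈{3}] nothing but 3 survives at r2c3, so r2c3=3.
Step 13. [r1c1∈{6}] r1c1's peers cover all but 6. So r1c1=6.
Step 14. [r6c2∈{1}] nothing but 1 survives at r6c2. So r6c2=1.
Step 15. [r1c2∈{2}] nothing but 2 survives at r1c2, so r1c2=2.
Step 16. [r5c6∈{3}] only 3 remains possible at r5c6, so r5c6=3.
Step 17. [r6c3∈{6}] r6c3 has the single candidate 6. So r6c3=6.

Answer: 6 2 1 5 3 4 / 4 5 3 2 1 6 / 1 3 2 6 4 5 / 5 6 4 3 2 1 / 2 4 5 1 6 3 / 3 1 6 4 5 2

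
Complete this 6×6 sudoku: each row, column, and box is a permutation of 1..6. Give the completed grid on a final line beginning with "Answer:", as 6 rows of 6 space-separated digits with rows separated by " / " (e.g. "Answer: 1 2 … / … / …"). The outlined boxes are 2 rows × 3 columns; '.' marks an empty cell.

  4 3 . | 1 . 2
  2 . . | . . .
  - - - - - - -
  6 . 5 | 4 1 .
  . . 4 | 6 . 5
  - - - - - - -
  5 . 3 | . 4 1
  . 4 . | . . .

Step 1. [r6c3∈{1,2,6}] col 3 places 2 nowhere but r6c3, so r6c3=2.
Step 2. [r1c5∈{5,6}] 5 has one home in row 1: r1c5, so r1c5=5.
Step 3. [r2c4∈{3}] r2c4 is down to just 3. So r2c4=3.
Step 4. [r2c5∈{6}] nothing but 6 survives at r2c5. So r2c5=6.
Step 5. [r3c6∈{3}] nothing but 3 survives at r3c6 ⇒ r3c6=3.
Step 6. [r4c5∈{2}] r4c5's peers cover all but 2. So r4c5=2.
Step 7. [r4c2∈{1}] only 1 remains possible at r4c2 ⇒ r4c2=1.
Step 8. [r6c5∈{3}] r6c5 has the single candidate 3, so r6c5=3.
Step 9. [r1c3∈{6}] r1c3 has the single candidate 6. So r1c3=6.
Step 10. [r5c2∈{6}] r5c2 is down to just 6, so r5c2=6.
Step 11. [r3c2∈{2}] only 2 remains possible at r3c2 ⇒ r3c2=2.
Step 12. [r6c4∈{5}] nothing but 5 survives at r6c4, so r6c4=5.
Step 13. [r4c1∈{3}] r4c1 is down to just 3. So r4c1=3.
Step 14. [r6c6∈{6}] r6c6 is down to just 6. So r6c6=6.
Step 15. [r2c2∈{5}] r2c2's peers cover all but 5, so r2c2=5.
Step 16. [r5c4∈{2}] r5c4's peers cover all but 2 ⇒ r5c4=2.
Step 17. [r6c1∈{1}] r6c1's peers cover all but 1. So r6c1=1.
Step 18. [r2c6∈{4}] r2c6 is down to just 4, so r2c6=4.
Step 19. [r2c3∈{1}] r2c3's peers cover all but 1. So r2c3=1.

Answer: 4 3 6 1 5 2 / 2 5 1 3 6 4 / 6 2 5 4 1 3 / 3 1 4 6 2 5 / 5 6 3 2 4 1 / 1 4 2 5 3 6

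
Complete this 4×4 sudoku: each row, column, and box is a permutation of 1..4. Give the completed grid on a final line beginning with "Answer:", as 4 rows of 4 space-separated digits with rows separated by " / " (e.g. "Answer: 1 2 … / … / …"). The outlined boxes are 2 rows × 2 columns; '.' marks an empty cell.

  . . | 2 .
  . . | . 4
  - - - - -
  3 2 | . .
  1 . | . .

Step 1. [r4c2∈{4}] r4c2 is down to just 4, so r4c2=4.
Step 2. [r3c4∈{1}] nothing but 1 survives at r3c4, so r3c4=1.
Step 3. [r1c4∈{3}] r1c4 is down to just 3 ⇒ r1c4=3.
Step 4. [r1c2∈{1}] only 1 remains possible at r1c2, so r1c2=1.
Step 5. [r4c4∈{2}] r4c4 is down to just 2 ⇒ r4c4=2.
Step 6. [r2c2∈{3}] nothing but 3 survives at r2c2. So r2c2=3.
Step 7. [r4c3∈{3}] only 3 remains possible at r4c3, so r4c3=3.
Step 8. [r1c1∈{4}] only 4 remains possible at r1c1. So r1c1=4.
Step 9. [r3c3∈{4}] nothing but 4 survives at r3c3, so r3c3=4.
Step 10. [r2c3∈{1}] only 1 remains possible at r2c3, so r2c3=1.
Step 11. [r2c1∈{2}] r2c1's peers cover all but 2 ⇒ r2c1=2.

Answer: 4 1 2 3 / 2 3 1 4 / 3 2 4 1 / 1 4 3 2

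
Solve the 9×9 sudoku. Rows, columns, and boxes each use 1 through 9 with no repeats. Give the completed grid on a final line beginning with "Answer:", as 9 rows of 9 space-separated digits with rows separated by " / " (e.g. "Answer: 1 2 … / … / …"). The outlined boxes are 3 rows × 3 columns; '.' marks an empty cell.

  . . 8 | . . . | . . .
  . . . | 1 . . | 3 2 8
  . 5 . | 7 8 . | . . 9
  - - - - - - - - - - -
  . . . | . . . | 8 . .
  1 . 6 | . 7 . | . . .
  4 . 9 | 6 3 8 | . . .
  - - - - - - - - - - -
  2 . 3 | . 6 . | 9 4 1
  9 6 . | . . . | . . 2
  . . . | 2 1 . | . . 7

Step 1. [r8c7∈{5}] nothing but 5 survives at r8c7, so r8c7=5.
Step 2. [r1c2∈{1,2,3,4,7,9}] 1 has one home in col 2: r1c2 ⇒ r1c2=1.
Step 3. [r8c5∈{4}] r8c5's peers cover all but 4, so r8c5=4.
Step 4. [r9c6∈{3,5,9}] across row 9, 9 lands solely at r9c6, so r9c6=9.
Step 5. [r6c9∈{5}] nothing but 5 survives at r6c9. So r6c9=5.
Step 6. [r1c8∈{5,6,7}] across col 8, 5 lands solely at r1c8, so r1c8=5.
Step 7. [r9c8∈{3,6,8}] in row 9, 3 fits only at r9c8 ⇒ r9c8=3.
Step 8. [r4c6∈{1,2,4,5}] col 6 places 1 nowhere but r4c6 ⇒ r4c6=1.
Step 9. [r5c2∈{2,3,8}] row 5 places 8 nowhere but r5c2, so r5c2=8.
Step 10. [r7c2∈{7}] r7c2 has the single candidate 7 ⇒ r7c2=7.
Step 11. [r1c7∈{4,6,7}] r1c7 is the only open cell in box 3 admitting 7, so r1c7=7.
Step 12. [r3c3∈{2,4}] across box 1, 2 lands solely at r3c3, so r3c3=2.
Step 13. [r4c2∈{2,3}] col 2 places 3 nowhere but r4c2. So r4c2=3.
Step 14. [r4c5∈{2,5,9}] in row 4, 2 fits only at r4c5, so r4c5=2.
Step 15. [r7c6∈{5}] r7c6 has the single candidate 5, so r7c6=5.
Step 16. [r5c6∈{4}] r5c6 is down to just 4 ⇒ r5c6=4.
Step 17. [r1c4∈{3,4,9}] col 4 places 4 nowhere but r1c4, so r1c4=4.
Step 18. [r1c9∈{6}] only 6 remains possible at r1c9. So r1c9=6.
Step 19. [r4c8∈{6,7,9}] across row 4, 6 lands solely at r4c8 ⇒ r4c8=6.
Step 20. [r2c6∈{6}] r2c6 is down to just 6 ⇒ r2c6=6.
Step 21. [r3c6∈{3}] r3c6 is down to just 3, so r3c6=3.
Step 22. [r9c2∈{4}] r9c2 is down to just 4, so r9c2=4.
Step 23. [r3c8∈{1}] nothing but 1 survives at r3c8 ⇒ r3c8=1.
Step 24. [r9c3∈{5}] r9c3 has the single candidate 5. So r9c3=5.
Step 25. [r5c4∈{5,9}] across row 5, 5 lands solely at r5c4 ⇒ r5c4=5.
Step 26. [r2c1∈{7}] r2c1 is down to just 7. So r2c1=7.
Step 27. [r7c4∈{8}] r7c4 is down to just 8, so r7c4=8.
Step 28. [r2c2∈{9}] r2c2 is down to just 9. So r2c2=9.
Step 29. [r5c7∈{2}] r5c7's peers cover all but 2. So r5c7=2.
Step 30. [r1c5∈{9}] only 9 remains possible at r1c5 ⇒ r1c5=9.
Step 31. [r8c8∈{8}] only 8 remains possible at r8c8 ⇒ r8c8=8.
Step 32. [r5c8∈{9}] r5c8 has the single candidate 9, so r5c8=9.
Step 33. [r3c7∈{4}] r3c7 has the single candidate 4. So r3c7=4.
Step 34. [r5c9∈{3}] nothing but 3 survives at r5c9, so r5c9=3.
Step 35. [r1c1∈{3}] r1c1 has the single candidate 3 ⇒ r1c1=3.
Step 36. [r6c8∈{7}] only 7 remains possible at r6c8 ⇒ r6c8=7.
Step 37. [r3c1∈{6}] r3c1 has the single candidate 6. So r3c1=6.
Step 38. [r9c1∈{8}] nothing but 8 survives at r9c1 ⇒ r9c1=8.
Step 39. [r4c4∈{9}] nothing but 9 survives at r4c4. So r4c4=9.
Step 40. [r4c1∈{5}] r4c1 is down to just 5 ⇒ r4c1=5.
Step 41. [r2c3∈{4}] nothing but 4 survives at r2c3. So r2c3=4.
Step 42. [r1c6∈{2}] nothing but 2 survives at r1c6 ⇒ r1c6=2.
Step 43. [r4c9∈{4}] nothing but 4 survives at r4c9 ⇒ r4c9=4.
Step 44. [r8c4∈{3}] r8c4 is down to just 3, so r8c4=3.
Step 45. [r2c5∈{5}] nothing but 5 survives at r2c5. So r2c5=5.
Step 46. [r8c3∈{1}] r8c3 has the single candidate 1, so r8c3=1.
Step 47. [r9c7∈{6}] only 6 remains possible at r9c7. So r9c7=6.
Step 48. [r6c7∈{1}] r6c7 has the single candidate 1 ⇒ r6c7=1.
Step 49. [r6c2∈{2}] nothing but 2 survives at r6c2 ⇒ r6c2=2.
Step 50. [r4c3∈{7}] r4c3's peers cover all but 7, so r4c3=7.
Step 51. [r8c6∈{7}] nothing but 7 survives at r8c6. So r8c6=7.

Answer: 3 1 8 4 9 2 7 5 6 / 7 9 4 1 5 6 3 2 8 / 6 5 2 7 8 3 4 1 9 / 5 3 7 9 2 1 8 6 4 / 1 8 6 5 7 4 2 9 3 / 4 2 9 6 3 8 1 7 5 / 2 7 3 8 6 5 9 4 1 / 9 6 1 3 4 7 5 8 2 / 8 4 5 2 1 9 6 3 7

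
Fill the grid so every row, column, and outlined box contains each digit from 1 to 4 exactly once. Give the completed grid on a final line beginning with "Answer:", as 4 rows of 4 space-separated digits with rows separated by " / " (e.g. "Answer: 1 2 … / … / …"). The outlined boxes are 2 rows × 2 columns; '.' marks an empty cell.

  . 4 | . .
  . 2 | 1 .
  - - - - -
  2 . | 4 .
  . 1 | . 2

Step 1. [r1c4∈{3}] r1c4 has the single candidate 3. So r1c4=3.
Step 2. [r3c2∈{3}] r3c2 has the single candidate 3. So r3c2=3.
Step 3. [r4c3∈{3}] r4c3 has the single candidate 3 ⇒ r4c3=3.
Step 4. [r4c1∈{4}] nothing but 4 survives at r4c1 ⇒ r4c1=4.
Step 5. [r1c3∈{2}] r1c3's peers cover all but 2. So r1c3=2.
Step 6. [r2c4∈{4}] r2c4 has the single candidate 4. So r2c4=4.
Step 7. [r3c4∈{1}] r3c4 has the single candidate 1, so r3c4=1.
Step 8. [r1c1∈{1}] nothing but 1 survives at r1c1, so r1c1=1.
Step 9. [r2c1∈{3}] nothing but 3 survives at r2c1, so r2c1=3.

Answer: 1 4 2 3 / 3 2 1 4 / 2 3 4 1 / 4 1 3 2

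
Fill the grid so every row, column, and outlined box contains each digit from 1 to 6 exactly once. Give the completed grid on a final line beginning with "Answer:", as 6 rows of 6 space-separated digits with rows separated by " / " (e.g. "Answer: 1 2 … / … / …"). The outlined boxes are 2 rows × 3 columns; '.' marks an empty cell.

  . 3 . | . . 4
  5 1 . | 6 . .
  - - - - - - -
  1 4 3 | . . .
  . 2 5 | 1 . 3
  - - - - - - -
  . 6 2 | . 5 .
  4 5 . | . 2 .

Step 1. [r3c6∈{2,5,6}] r3c6 is the only open cell in col 6 admitting 5 ⇒ r3c6=5.
Step 2. [r1c1∈{2,6}] 2 has one home in col 1: r1c1, so r1c1=2.
Step 3. [r6c4∈{3}] r6c4 is down to just 3. So r6c4=3.
Step 4. [r4c5∈{4,6}] across row 4, 4 lands solely at r4c5, so r4c5=4.
Step 5. [r6c3∈{1}] r6c3 has the single candidate 1. So r6c3=1.
Step 6. [r1c5∈{1}] r1c5 has the single candidate 1. So r1c5=1.
Step 7. [r5c1∈{3}] r5c1's peers cover all but 3 ⇒ r5c1=3.
Step 8. [r6c6∈{6}] r6c6 has the single candidate 6, so r6c6=6.
Step 9. [r1c3∈{6}] nothing but 6 survives at r1c3 ⇒ r1c3=6.
Step 10. [r3c4∈{2}] r3c4 has the single candidate 2 ⇒ r3c4=2.
Step 11. [r4c1∈{6}] r4c1 has the single candidate 6. So r4c1=6.
Step 12. [r5c6∈{1}] r5c6 is down to just 1 ⇒ r5c6=1.
Step 13. [r5c4∈{4}] r5c4 is down to just 4. So r5c4=4.
Step 14. [r1c4∈{5}] r1c4's peers cover all but 5, so r1c4=5.
Step 15. [r3c5∈{6}] r3c5's peers cover all but 6 ⇒ r3c5=6.
Step 16. [r2c6∈{2}] r2c6 is down to just 2, so r2c6=2.
Step 17. [r2c5∈{3}] r2c5 has the single candidate 3, so r2c5=3.
Step 18. [r2c3∈{4}] r2c3 is down to just 4, so r2c3=4.

Answer: 2 3 6 5 1 4 / 5 1 4 6 3 2 / 1 4 3 2 6 5 / 6 2 5 1 4 3 / 3 6 2 4 5 1 / 4 5 1 3 2 6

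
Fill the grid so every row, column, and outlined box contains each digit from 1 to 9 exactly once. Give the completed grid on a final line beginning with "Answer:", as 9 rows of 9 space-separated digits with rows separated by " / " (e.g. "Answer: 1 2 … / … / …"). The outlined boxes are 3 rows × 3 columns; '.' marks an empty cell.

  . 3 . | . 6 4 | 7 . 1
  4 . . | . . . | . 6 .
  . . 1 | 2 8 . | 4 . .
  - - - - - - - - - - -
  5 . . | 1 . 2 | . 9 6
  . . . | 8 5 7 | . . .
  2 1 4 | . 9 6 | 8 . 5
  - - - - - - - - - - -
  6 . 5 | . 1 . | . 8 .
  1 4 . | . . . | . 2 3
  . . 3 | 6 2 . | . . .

Step 1. [r7c7∈{9}] r7c7 has the single candidate 9 ⇒ r7c7=9.
Step 2. [r4c7∈{3}] only 3 remains possible at r4c7, so r4c7=3.
Step 3. [r1c8∈{5}] r1c8 has the single candidate 5. So r1c8=5.
Step 4. [r1c4∈{9}] only 9 remains possible at r1c4 ⇒ r1c4=9.
Step 5. [r2c9∈{2,8,9}] in col 9, 8 fits only at r2c9. So r2c9=8.
Step 6. [r2c5∈{3,7}] across col 5, 3 lands solely at r2c5. So r2c5=3.
Step 7. [r2c4∈{5,7}] r2c4 is the only open cell in box 2 admitting 7. So r2c4=7.
Step 8. [r3c6∈{5}] only 5 remains possible at r3c6, so r3c6=5.
Step 9. [r3c2∈{6,7,9}] in row 3, 6 fits only at r3c2 ⇒ r3c2=6.
Step 10. [r5c2∈{9}] r5c2's peers cover all but 9, so r5c2=9.
Step 11. [r1c3∈{2,8}] row 1 places 2 nowhere but r1c3 ⇒ r1c3=2.
Step 12. [r5c9∈{2,4}] 2 has one home in col 9: r5c9. So r5c9=2.
Step 13. [r5c7∈{1}] nothing but 1 survives at r5c7. So r5c7=1.
Step 14. [r3c1∈{7,9}] 7 has one home in row 3: r3c1. So r3c1=7.
Step 15. [r9c1∈{8,9}] in col 1, 9 fits only at r9c1. So r9c1=9.
Step 16. [r9c6∈{8}] nothing but 8 survives at r9c6, so r9c6=8.
Step 17. [r9c2∈{7}] r9c2's peers cover all but 7, so r9c2=7.
Step 18. [r7c4∈{3,4}] col 4 places 4 nowhere but r7c4, so r7c4=4.
Step 19. [r9c9∈{4}] nothing but 4 survives at r9c9, so r9c9=4.
Step 20. [r9c7∈{5}] only 5 remains possible at r9c7 ⇒ r9c7=5.
Step 21. [r8c3∈{8}] r8c3 is down to just 8, so r8c3=8.
Step 22. [r7c2∈{2}] nothing but 2 survives at r7c2. So r7c2=2.
Step 23. [r2c6∈{1}] only 1 remains possible at r2c6, so r2c6=1.
Step 24. [r6c4∈{3}] r6c4 is down to just 3, so r6c4=3.
Step 25. [r2c7∈{2}] r2c7 is down to just 2 ⇒ r2c7=2.
Step 26. [r8c4∈{5}] r8c4 has the single candidate 5, so r8c4=5.
Step 27. [r7c9∈{7}] r7c9 is down to just 7, so r7c9=7.
Step 28. [r5c1∈{3}] r5c1's peers cover all but 3, so r5c1=3.
Step 29. [r8c7∈{6}] r8c7's peers cover all but 6 ⇒ r8c7=6.
Step 30. [r4c5∈{4}] nothing but 4 survives at r4c5. So r4c5=4.
Step 31. [r3c8∈{3}] r3c8 has the single candidate 3. So r3c8=3.
Step 32. [r5c8∈{4}] only 4 remains possible at r5c8, so r5c8=4.
Step 33. [r4c2∈{8}] nothing but 8 survives at r4c2 ⇒ r4c2=8.
Step 34. [r7c6∈{3}] only 3 remains possible at r7c6 ⇒ r7c6=3.
Step 35. [r6c8∈{7}] r6c8's peers cover all but 7, so r6c8=7.
Step 36. [r3c9∈{9}] nothing but 9 survives at r3c9, so r3c9=9.
Step 37. [r5c3∈{6}] r5c3 is down to just 6. So r5c3=6.
Step 38. [r9c8∈{1}] r9c8's peers cover all but 1. So r9c8=1.
Step 39. [r8c6∈{9}] r8c6 has the single candidate 9. So r8c6=9.
Step 40. [r8c5∈{7}] r8c5's peers cover all but 7, so r8c5=7.
Step 41. [r1c1∈{8}] r1c1's peers cover all but 8, so r1c1=8.
Step 42. [r2c2∈{5}] nothing but 5 survives at r2c2. So r2c2=5.
Step 43. [r2c3∈{9}] r2c3 is down to just 9, so r2c3=9.
Step 44. [r4c3∈{7}] only 7 remains possible at r4c3. So r4c3=7.

Answer: 8 3 2 9 6 4 7 5 1 / 4 5 9 7 3 1 2 6 8 / 7 6 1 2 8 5 4 3 9 / 5 8 7 1 4 2 3 9 6 / 3 9 6 8 5 7 1 4 2 / 2 1 4 3 9 6 8 7 5 / 6 2 5 4 1 3 9 8 7 / 1 4 8 5 7 9 6 2 3 / 9 7 3 6 2 8 5 1 4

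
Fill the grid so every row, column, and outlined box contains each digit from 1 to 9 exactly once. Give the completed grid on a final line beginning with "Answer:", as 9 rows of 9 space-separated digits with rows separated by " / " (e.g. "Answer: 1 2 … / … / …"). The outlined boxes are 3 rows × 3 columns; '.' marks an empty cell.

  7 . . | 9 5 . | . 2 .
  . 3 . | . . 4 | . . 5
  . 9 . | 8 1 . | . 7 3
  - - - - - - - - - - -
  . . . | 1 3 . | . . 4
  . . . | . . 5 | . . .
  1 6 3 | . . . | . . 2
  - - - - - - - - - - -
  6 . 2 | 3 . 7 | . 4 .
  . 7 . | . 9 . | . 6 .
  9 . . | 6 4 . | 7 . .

Step 1. [r7c5∈{8}] r7c5 is down to just 8, so r7c5=8.
Step 2. [r5c9∈{1,6,7,8,9}] in col 9, 7 fits only at r5c9 ⇒ r5c9=7.
Step 3. [r1c9∈{1,6,8}] in col 9, 6 fits only at r1c9 ⇒ r1c9=6.
Step 4. [r8c7∈{1,2,3,5,8}] in col 7, 2 fits only at r8c7 ⇒ r8c7=2.
Step 5. [r5c7∈{1,3,6,8,9}] 3 has one home in col 7: r5c7, so r5c7=3.
Step 6. [r5c8∈{1,8,9}] across row 5, 1 lands solely at r5c8, so r5c8=1.
Step 7. [r4c7∈{5,6,8,9}] across col 7, 6 lands solely at r4c7, so r4c7=6.
Step 8. [r3c6∈{2,6}] in col 6, 6 fits only at r3c6 ⇒ r3c6=6.
Step 9. [r3c1∈{2,4,5}] across row 3, 2 lands solely at r3c1 ⇒ r3c1=2.
Step 10. [r2c1∈{8}] nothing but 8 survives at r2c1 ⇒ r2c1=8.
Step 11. [r3c3∈{4,5}] in row 3, 5 fits only at r3c3, so r3c3=5.
Step 12. [r5c1∈{4}] r5c1 has the single candidate 4 ⇒ r5c1=4.
Step 13. [r5c4∈{2}] r5c4's peers cover all but 2. So r5c4=2.
Step 14. [r5c2∈{8}] only 8 remains possible at r5c2, so r5c2=8.
Step 15. [r2c8∈{9}] r2c8's peers cover all but 9, so r2c8=9.
Step 16. [r6c7∈{5,8,9}] across box 6, 9 lands solely at r6c7, so r6c7=9.
Step 17. [r8c6∈{1}] r8c6 is down to just 1, so r8c6=1.
Step 18. [r8c9∈{8}] r8c9's peers cover all but 8 ⇒ r8c9=8.
Step 19. [r9c9∈{1}] only 1 remains possible at r9c9, so r9c9=1.
Step 20. [r9c2∈{5}] r9c2's peers cover all but 5, so r9c2=5.
Step 21. [r1c2∈{1,4}] in col 2, 4 fits only at r1c2, so r1c2=4.
Step 22. [r6c8∈{5,8}] row 6 places 5 nowhere but r6c8, so r6c8=5.
Step 23. [r1c3∈{1}] nothing but 1 survives at r1c3. So r1c3=1.
Step 24. [r2c4∈{7}] r2c4 has the single candidate 7, so r2c4=7.
Step 25. [r4c6∈{8,9}] col 6 places 9 nowhere but r4c6. So r4c6=9.
Step 26. [r4c8∈{8}] nothing but 8 survives at r4c8 ⇒ r4c8=8.
Step 27. [r9c8∈{3}] r9c8 has the single candidate 3 ⇒ r9c8=3.
Step 28. [r1c6∈{3}] r1c6 has the single candidate 3. So r1c6=3.
Step 29. [r3c7∈{4}] nothing but 4 survives at r3c7. So r3c7=4.
Step 30. [r5c5∈{6}] r5c5 is down to just 6 ⇒ r5c5=6.
Step 31. [r2c3∈{6}] nothing but 6 survives at r2c3 ⇒ r2c3=6.
Step 32. [r9c6∈{2}] r9c6's peers cover all but 2, so r9c6=2.
Step 33. [r1c7∈{8}] r1c7 has the single candidate 8. So r1c7=8.
Step 34. [r7c2∈{1}] r7c2 has the single candidate 1, so r7c2=1.
Step 35. [r8c4∈{5}] only 5 remains possible at r8c4 ⇒ r8c4=5.
Step 36. [r6c4∈{4}] r6c4 is down to just 4. So r6c4=4.
Step 37. [r7c7∈{5}] nothing but 5 survives at r7c7. So r7c7=5.
Step 38. [r6c6∈{8}] r6c6 has the single candidate 8, so r6c6=8.
Step 39. [r4c3∈{7}] r4c3's peers cover all but 7 ⇒ r4c3=7.
Step 40. [r4c1∈{5}] nothing but 5 survives at r4c1. So r4c1=5.
Step 41. [r2c5∈{2}] nothing but 2 survives at r2c5 ⇒ r2c5=2.
Step 42. [r2c7∈{1}] r2c7 has the single candidate 1, so r2c7=1.
Step 43. [r8c1∈{3}] r8c1 is down to just 3, so r8c1=3.
Step 44. [r4c2∈{2}] only 2 remains possible at r4c2 ⇒ r4c2=2.
Step 45. [r9c3∈{8}] r9c3 is down to just 8. So r9c3=8.
Step 46. [r6c5∈{7}] r6c5's peers cover all but 7, so r6c5=7.
Step 47. [r8c3∈{4}] only 4 remains possible at r8c3. So r8c3=4.
Step 48. [r7c9∈{9}] r7c9 is down to just 9, so r7c9=9.
Step 49. [r5c3∈{9}] r5c3's peers cover all but 9 ⇒ r5c3=9.

Answer: 7 4 1 9 5 3 8 2 6 / 8 3 6 7 2 4 1 9 5 / 2 9 5 8 1 6 4 7 3 / 5 2 7 1 3 9 6 8 4 / 4 8 9 2 6 5 3 1 7 / 1 6 3 4 7 8 9 5 2 / 6 1 2 3 8 7 5 4 9 / 3 7 4 5 9 1 2 6 8 / 9 5 8 6 4 2 7 3 1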